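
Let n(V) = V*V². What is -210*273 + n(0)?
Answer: -57330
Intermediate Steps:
n(V) = V³
-210*273 + n(0) = -210*273 + 0³ = -57330 + 0 = -57330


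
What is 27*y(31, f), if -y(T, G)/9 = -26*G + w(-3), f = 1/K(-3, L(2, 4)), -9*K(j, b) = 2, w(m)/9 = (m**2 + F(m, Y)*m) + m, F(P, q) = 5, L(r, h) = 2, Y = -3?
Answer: -8748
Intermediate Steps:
w(m) = 9*m**2 + 54*m (w(m) = 9*((m**2 + 5*m) + m) = 9*(m**2 + 6*m) = 9*m**2 + 54*m)
K(j, b) = -2/9 (K(j, b) = -1/9*2 = -2/9)
f = -9/2 (f = 1/(-2/9) = -9/2 ≈ -4.5000)
y(T, G) = 729 + 234*G (y(T, G) = -9*(-26*G + 9*(-3)*(6 - 3)) = -9*(-26*G + 9*(-3)*3) = -9*(-26*G - 81) = -9*(-81 - 26*G) = 729 + 234*G)
27*y(31, f) = 27*(729 + 234*(-9/2)) = 27*(729 - 1053) = 27*(-324) = -8748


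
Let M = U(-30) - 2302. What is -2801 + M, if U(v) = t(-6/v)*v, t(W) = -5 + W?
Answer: -4959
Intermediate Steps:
U(v) = v*(-5 - 6/v) (U(v) = (-5 - 6/v)*v = v*(-5 - 6/v))
M = -2158 (M = (-6 - 5*(-30)) - 2302 = (-6 + 150) - 2302 = 144 - 2302 = -2158)
-2801 + M = -2801 - 2158 = -4959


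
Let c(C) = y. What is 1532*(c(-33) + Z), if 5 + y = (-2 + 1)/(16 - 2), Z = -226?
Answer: -2478010/7 ≈ -3.5400e+5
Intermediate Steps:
y = -71/14 (y = -5 + (-2 + 1)/(16 - 2) = -5 - 1/14 = -71/14 ≈ -5.0714)
c(C) = -71/14
1532*(c(-33) + Z) = 1532*(-71/14 - 226) = 1532*(-3235/14) = -2478010/7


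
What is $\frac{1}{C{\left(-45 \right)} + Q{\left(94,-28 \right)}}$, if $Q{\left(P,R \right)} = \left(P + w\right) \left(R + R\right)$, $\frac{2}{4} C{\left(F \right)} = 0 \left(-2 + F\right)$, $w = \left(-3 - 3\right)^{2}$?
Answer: $- \frac{1}{7280} \approx -0.00013736$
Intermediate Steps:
$w = 36$ ($w = \left(-6\right)^{2} = 36$)
$C{\left(F \right)} = 0$ ($C{\left(F \right)} = 2 \cdot 0 \left(-2 + F\right) = 2 \cdot 0 = 0$)
$Q{\left(P,R \right)} = 2 R \left(36 + P\right)$ ($Q{\left(P,R \right)} = \left(P + 36\right) \left(R + R\right) = \left(36 + P\right) 2 R = 2 R \left(36 + P\right)$)
$\frac{1}{C{\left(-45 \right)} + Q{\left(94,-28 \right)}} = \frac{1}{0 + 2 \left(-28\right) \left(36 + 94\right)} = \frac{1}{0 + 2 \left(-28\right) 130} = \frac{1}{0 - 7280} = \frac{1}{-7280} = - \frac{1}{7280}$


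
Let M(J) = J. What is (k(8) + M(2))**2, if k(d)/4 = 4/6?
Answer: 196/9 ≈ 21.778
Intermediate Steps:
k(d) = 8/3 (k(d) = 4*(4/6) = 4*(4*(1/6)) = 4*(2/3) = 8/3)
(k(8) + M(2))**2 = (8/3 + 2)**2 = (14/3)**2 = 196/9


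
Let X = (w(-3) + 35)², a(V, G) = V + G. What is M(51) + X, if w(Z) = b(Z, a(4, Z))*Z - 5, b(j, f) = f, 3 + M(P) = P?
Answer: 777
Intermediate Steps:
a(V, G) = G + V
M(P) = -3 + P
w(Z) = -5 + Z*(4 + Z) (w(Z) = (Z + 4)*Z - 5 = (4 + Z)*Z - 5 = Z*(4 + Z) - 5 = -5 + Z*(4 + Z))
X = 729 (X = ((-5 - 3*(4 - 3)) + 35)² = ((-5 - 3*1) + 35)² = ((-5 - 3) + 35)² = (-8 + 35)² = 27² = 729)
M(51) + X = (-3 + 51) + 729 = 48 + 729 = 777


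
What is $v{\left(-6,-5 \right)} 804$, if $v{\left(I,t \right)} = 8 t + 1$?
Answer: $-31356$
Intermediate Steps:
$v{\left(I,t \right)} = 1 + 8 t$
$v{\left(-6,-5 \right)} 804 = \left(1 + 8 \left(-5\right)\right) 804 = \left(1 - 40\right) 804 = \left(-39\right) 804 = -31356$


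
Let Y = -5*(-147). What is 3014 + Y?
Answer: 3749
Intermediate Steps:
Y = 735
3014 + Y = 3014 + 735 = 3749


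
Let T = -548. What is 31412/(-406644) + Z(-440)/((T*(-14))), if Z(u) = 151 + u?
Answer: -12804035/111420456 ≈ -0.11492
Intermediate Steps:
31412/(-406644) + Z(-440)/((T*(-14))) = 31412/(-406644) + (151 - 440)/((-548*(-14))) = 31412*(-1/406644) - 289/7672 = -7853/101661 - 289*1/7672 = -7853/101661 - 289/7672 = -12804035/111420456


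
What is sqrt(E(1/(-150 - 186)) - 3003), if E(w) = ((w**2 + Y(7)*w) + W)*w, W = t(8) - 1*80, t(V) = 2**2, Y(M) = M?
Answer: I*sqrt(2391992079141)/28224 ≈ 54.798*I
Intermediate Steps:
t(V) = 4
W = -76 (W = 4 - 1*80 = 4 - 80 = -76)
E(w) = w*(-76 + w**2 + 7*w) (E(w) = ((w**2 + 7*w) - 76)*w = (-76 + w**2 + 7*w)*w = w*(-76 + w**2 + 7*w))
sqrt(E(1/(-150 - 186)) - 3003) = sqrt((-76 + (1/(-150 - 186))**2 + 7/(-150 - 186))/(-150 - 186) - 3003) = sqrt((-76 + (1/(-336))**2 + 7/(-336))/(-336) - 3003) = sqrt(-(-76 + (-1/336)**2 + 7*(-1/336))/336 - 3003) = sqrt(-(-76 + 1/112896 - 1/48)/336 - 3003) = sqrt(-1/336*(-8582447/112896) - 3003) = sqrt(8582447/37933056 - 3003) = sqrt(-113904384721/37933056) = I*sqrt(2391992079141)/28224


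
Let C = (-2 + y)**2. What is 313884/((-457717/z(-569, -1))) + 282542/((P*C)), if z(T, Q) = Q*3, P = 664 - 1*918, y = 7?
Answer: -61672393207/1453251475 ≈ -42.438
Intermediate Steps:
P = -254 (P = 664 - 918 = -254)
C = 25 (C = (-2 + 7)**2 = 5**2 = 25)
z(T, Q) = 3*Q
313884/((-457717/z(-569, -1))) + 282542/((P*C)) = 313884/((-457717/(3*(-1)))) + 282542/((-254*25)) = 313884/((-457717/(-3))) + 282542/(-6350) = 313884/((-457717*(-1/3))) + 282542*(-1/6350) = 313884/(457717/3) - 141271/3175 = 313884*(3/457717) - 141271/3175 = 941652/457717 - 141271/3175 = -61672393207/1453251475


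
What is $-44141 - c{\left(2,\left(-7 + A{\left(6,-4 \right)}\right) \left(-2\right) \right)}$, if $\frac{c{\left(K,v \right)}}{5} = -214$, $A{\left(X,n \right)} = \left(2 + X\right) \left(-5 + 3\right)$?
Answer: $-43071$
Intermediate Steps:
$A{\left(X,n \right)} = -4 - 2 X$ ($A{\left(X,n \right)} = \left(2 + X\right) \left(-2\right) = -4 - 2 X$)
$c{\left(K,v \right)} = -1070$ ($c{\left(K,v \right)} = 5 \left(-214\right) = -1070$)
$-44141 - c{\left(2,\left(-7 + A{\left(6,-4 \right)}\right) \left(-2\right) \right)} = -44141 - -1070 = -44141 + 1070 = -43071$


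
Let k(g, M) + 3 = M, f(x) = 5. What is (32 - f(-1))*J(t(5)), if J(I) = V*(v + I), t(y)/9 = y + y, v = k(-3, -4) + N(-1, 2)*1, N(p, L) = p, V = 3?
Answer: 6642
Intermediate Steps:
k(g, M) = -3 + M
v = -8 (v = (-3 - 4) - 1*1 = -7 - 1 = -8)
t(y) = 18*y (t(y) = 9*(y + y) = 9*(2*y) = 18*y)
J(I) = -24 + 3*I (J(I) = 3*(-8 + I) = -24 + 3*I)
(32 - f(-1))*J(t(5)) = (32 - 1*5)*(-24 + 3*(18*5)) = (32 - 5)*(-24 + 3*90) = 27*(-24 + 270) = 27*246 = 6642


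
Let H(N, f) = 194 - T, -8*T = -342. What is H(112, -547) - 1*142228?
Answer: -568307/4 ≈ -1.4208e+5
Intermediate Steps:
T = 171/4 (T = -⅛*(-342) = 171/4 ≈ 42.750)
H(N, f) = 605/4 (H(N, f) = 194 - 1*171/4 = 194 - 171/4 = 605/4)
H(112, -547) - 1*142228 = 605/4 - 1*142228 = 605/4 - 142228 = -568307/4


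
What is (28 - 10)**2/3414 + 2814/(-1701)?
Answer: -71872/46089 ≈ -1.5594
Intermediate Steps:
(28 - 10)**2/3414 + 2814/(-1701) = 18**2*(1/3414) + 2814*(-1/1701) = 324*(1/3414) - 134/81 = 54/569 - 134/81 = -71872/46089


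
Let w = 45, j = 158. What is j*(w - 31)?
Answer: 2212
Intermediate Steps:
j*(w - 31) = 158*(45 - 31) = 158*14 = 2212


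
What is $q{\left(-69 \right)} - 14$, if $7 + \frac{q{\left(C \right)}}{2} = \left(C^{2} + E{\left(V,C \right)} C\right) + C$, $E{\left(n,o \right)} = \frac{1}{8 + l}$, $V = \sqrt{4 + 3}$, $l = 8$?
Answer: $\frac{74779}{8} \approx 9347.4$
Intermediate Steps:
$V = \sqrt{7} \approx 2.6458$
$E{\left(n,o \right)} = \frac{1}{16}$ ($E{\left(n,o \right)} = \frac{1}{8 + 8} = \frac{1}{16}$)
$q{\left(C \right)} = -14 + 2 C^{2} + \frac{17 C}{8}$ ($q{\left(C \right)} = -14 + 2 \left(\left(C^{2} + \frac{C}{16}\right) + C\right) = -14 + 2 \left(C^{2} + \frac{17 C}{16}\right) = -14 + \left(2 C^{2} + \frac{17 C}{8}\right) = -14 + 2 C^{2} + \frac{17 C}{8}$)
$q{\left(-69 \right)} - 14 = \left(-14 + 2 \left(-69\right)^{2} + \frac{17}{8} \left(-69\right)\right) - 14 = \left(-14 + 2 \cdot 4761 - \frac{1173}{8}\right) - 14 = \left(-14 + 9522 - \frac{1173}{8}\right) - 14 = \frac{74891}{8} - 14 = \frac{74779}{8}$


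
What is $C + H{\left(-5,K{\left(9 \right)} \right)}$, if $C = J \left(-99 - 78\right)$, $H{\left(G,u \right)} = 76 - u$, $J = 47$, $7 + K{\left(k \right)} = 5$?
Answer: $-8241$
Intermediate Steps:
$K{\left(k \right)} = -2$ ($K{\left(k \right)} = -7 + 5 = -2$)
$C = -8319$ ($C = 47 \left(-99 - 78\right) = 47 \left(-177\right) = -8319$)
$C + H{\left(-5,K{\left(9 \right)} \right)} = -8319 + \left(76 - -2\right) = -8319 + \left(76 + 2\right) = -8319 + 78 = -8241$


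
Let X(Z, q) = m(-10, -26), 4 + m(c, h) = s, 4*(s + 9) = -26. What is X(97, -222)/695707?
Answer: -39/1391414 ≈ -2.8029e-5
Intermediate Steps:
s = -31/2 (s = -9 + (1/4)*(-26) = -9 - 13/2 = -31/2 ≈ -15.500)
m(c, h) = -39/2 (m(c, h) = -4 - 31/2 = -39/2)
X(Z, q) = -39/2
X(97, -222)/695707 = -39/2/695707 = -39/2*1/695707 = -39/1391414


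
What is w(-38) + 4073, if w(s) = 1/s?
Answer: 154773/38 ≈ 4073.0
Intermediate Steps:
w(-38) + 4073 = 1/(-38) + 4073 = -1/38 + 4073 = 154773/38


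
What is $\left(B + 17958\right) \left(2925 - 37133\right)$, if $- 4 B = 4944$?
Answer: $-572026176$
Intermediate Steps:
$B = -1236$ ($B = \left(- \frac{1}{4}\right) 4944 = -1236$)
$\left(B + 17958\right) \left(2925 - 37133\right) = \left(-1236 + 17958\right) \left(2925 - 37133\right) = 16722 \left(-34208\right) = -572026176$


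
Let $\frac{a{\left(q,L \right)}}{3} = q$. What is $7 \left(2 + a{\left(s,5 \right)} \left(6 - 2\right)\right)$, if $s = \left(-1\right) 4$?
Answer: $-322$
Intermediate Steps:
$s = -4$
$a{\left(q,L \right)} = 3 q$
$7 \left(2 + a{\left(s,5 \right)} \left(6 - 2\right)\right) = 7 \left(2 + 3 \left(-4\right) \left(6 - 2\right)\right) = 7 \left(2 - 48\right) = 7 \left(-46\right) = -322$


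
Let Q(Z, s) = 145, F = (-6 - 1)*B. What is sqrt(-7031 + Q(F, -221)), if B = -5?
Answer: I*sqrt(6886) ≈ 82.982*I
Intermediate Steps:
F = 35 (F = (-6 - 1)*(-5) = -7*(-5) = 35)
sqrt(-7031 + Q(F, -221)) = sqrt(-7031 + 145) = sqrt(-6886) = I*sqrt(6886)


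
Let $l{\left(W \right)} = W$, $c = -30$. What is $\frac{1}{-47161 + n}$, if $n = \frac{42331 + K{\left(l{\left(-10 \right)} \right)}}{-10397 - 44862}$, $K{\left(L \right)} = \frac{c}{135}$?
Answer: $- \frac{497331}{23455008268} \approx -2.1204 \cdot 10^{-5}$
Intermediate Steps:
$K{\left(L \right)} = - \frac{2}{9}$ ($K{\left(L \right)} = - \frac{30}{135} = \left(-30\right) \frac{1}{135} = - \frac{2}{9}$)
$n = - \frac{380977}{497331}$ ($n = \frac{42331 - \frac{2}{9}}{-10397 - 44862} = \frac{380977}{9 \left(-55259\right)} = \frac{380977}{9} \left(- \frac{1}{55259}\right) = - \frac{380977}{497331} \approx -0.76604$)
$\frac{1}{-47161 + n} = \frac{1}{-47161 - \frac{380977}{497331}} = \frac{1}{- \frac{23455008268}{497331}} = - \frac{497331}{23455008268}$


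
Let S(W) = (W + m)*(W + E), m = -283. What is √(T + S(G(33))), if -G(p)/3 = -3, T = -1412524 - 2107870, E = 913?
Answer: 11*I*√31182 ≈ 1942.4*I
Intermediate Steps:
T = -3520394
G(p) = 9 (G(p) = -3*(-3) = 9)
S(W) = (-283 + W)*(913 + W) (S(W) = (W - 283)*(W + 913) = (-283 + W)*(913 + W))
√(T + S(G(33))) = √(-3520394 + (-258379 + 9² + 630*9)) = √(-3520394 + (-258379 + 81 + 5670)) = √(-3520394 - 252628) = √(-3773022) = 11*I*√31182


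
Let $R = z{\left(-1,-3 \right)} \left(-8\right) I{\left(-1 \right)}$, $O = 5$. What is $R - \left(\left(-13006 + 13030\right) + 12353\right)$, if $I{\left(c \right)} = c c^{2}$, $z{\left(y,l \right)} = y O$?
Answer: $-12417$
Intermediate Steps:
$z{\left(y,l \right)} = 5 y$ ($z{\left(y,l \right)} = y 5 = 5 y$)
$I{\left(c \right)} = c^{3}$
$R = -40$ ($R = 5 \left(-1\right) \left(-8\right) \left(-1\right)^{3} = \left(-5\right) \left(-8\right) \left(-1\right) = 40 \left(-1\right) = -40$)
$R - \left(\left(-13006 + 13030\right) + 12353\right) = -40 - \left(\left(-13006 + 13030\right) + 12353\right) = -40 - \left(24 + 12353\right) = -40 - 12377 = -12417$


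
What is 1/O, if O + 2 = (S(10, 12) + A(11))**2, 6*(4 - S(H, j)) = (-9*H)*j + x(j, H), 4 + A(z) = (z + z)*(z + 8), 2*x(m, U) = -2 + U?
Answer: 9/3211246 ≈ 2.8027e-6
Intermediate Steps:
x(m, U) = -1 + U/2 (x(m, U) = (-2 + U)/2 = -1 + U/2)
A(z) = -4 + 2*z*(8 + z) (A(z) = -4 + (z + z)*(z + 8) = -4 + (2*z)*(8 + z) = -4 + 2*z*(8 + z))
S(H, j) = 25/6 - H/12 + 3*H*j/2 (S(H, j) = 4 - ((-9*H)*j + (-1 + H/2))/6 = 4 - (-9*H*j + (-1 + H/2))/6 = 4 - (-1 + H/2 - 9*H*j)/6 = 4 + (1/6 - H/12 + 3*H*j/2) = 25/6 - H/12 + 3*H*j/2)
O = 3211246/9 (O = -2 + ((25/6 - 1/12*10 + (3/2)*10*12) + (-4 + 2*11**2 + 16*11))**2 = -2 + ((25/6 - 5/6 + 180) + (-4 + 2*121 + 176))**2 = -2 + (550/3 + (-4 + 242 + 176))**2 = -2 + (550/3 + 414)**2 = -2 + (1792/3)**2 = -2 + 3211264/9 = 3211246/9 ≈ 3.5681e+5)
1/O = 1/(3211246/9) = 9/3211246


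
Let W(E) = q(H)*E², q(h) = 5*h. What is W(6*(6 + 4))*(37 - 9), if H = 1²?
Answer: 504000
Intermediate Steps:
H = 1
W(E) = 5*E² (W(E) = (5*1)*E² = 5*E²)
W(6*(6 + 4))*(37 - 9) = (5*(6*(6 + 4))²)*(37 - 9) = (5*(6*10)²)*28 = (5*60²)*28 = (5*3600)*28 = 18000*28 = 504000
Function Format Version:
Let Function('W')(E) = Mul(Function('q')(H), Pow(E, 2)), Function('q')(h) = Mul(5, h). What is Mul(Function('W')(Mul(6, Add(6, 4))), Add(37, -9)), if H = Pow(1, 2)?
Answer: 504000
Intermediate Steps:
H = 1
Function('W')(E) = Mul(5, Pow(E, 2)) (Function('W')(E) = Mul(Mul(5, 1), Pow(E, 2)) = Mul(5, Pow(E, 2)))
Mul(Function('W')(Mul(6, Add(6, 4))), Add(37, -9)) = Mul(Mul(5, Pow(Mul(6, Add(6, 4)), 2)), Add(37, -9)) = Mul(Mul(5, Pow(Mul(6, 10), 2)), 28) = Mul(Mul(5, Pow(60, 2)), 28) = Mul(Mul(5, 3600), 28) = Mul(18000, 28) = 504000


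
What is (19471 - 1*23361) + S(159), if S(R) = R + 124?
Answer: -3607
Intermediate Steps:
S(R) = 124 + R
(19471 - 1*23361) + S(159) = (19471 - 1*23361) + (124 + 159) = (19471 - 23361) + 283 = -3890 + 283 = -3607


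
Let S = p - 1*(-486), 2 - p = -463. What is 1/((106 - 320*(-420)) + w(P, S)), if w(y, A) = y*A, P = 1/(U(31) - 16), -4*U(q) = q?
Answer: 95/12774266 ≈ 7.4368e-6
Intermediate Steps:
U(q) = -q/4
p = 465 (p = 2 - 1*(-463) = 2 + 463 = 465)
S = 951 (S = 465 - 1*(-486) = 465 + 486 = 951)
P = -4/95 (P = 1/(-1/4*31 - 16) = 1/(-31/4 - 16) = 1/(-95/4) = -4/95 ≈ -0.042105)
w(y, A) = A*y
1/((106 - 320*(-420)) + w(P, S)) = 1/((106 - 320*(-420)) + 951*(-4/95)) = 1/((106 + 134400) - 3804/95) = 1/(134506 - 3804/95) = 1/(12774266/95) = 95/12774266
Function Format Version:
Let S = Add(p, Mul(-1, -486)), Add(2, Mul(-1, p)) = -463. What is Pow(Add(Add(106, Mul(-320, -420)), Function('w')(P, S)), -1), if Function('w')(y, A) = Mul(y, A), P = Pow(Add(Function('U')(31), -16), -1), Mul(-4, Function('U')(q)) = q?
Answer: Rational(95, 12774266) ≈ 7.4368e-6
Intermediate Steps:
Function('U')(q) = Mul(Rational(-1, 4), q)
p = 465 (p = Add(2, Mul(-1, -463)) = Add(2, 463) = 465)
S = 951 (S = Add(465, Mul(-1, -486)) = Add(465, 486) = 951)
P = Rational(-4, 95) (P = Pow(Add(Mul(Rational(-1, 4), 31), -16), -1) = Pow(Add(Rational(-31, 4), -16), -1) = Pow(Rational(-95, 4), -1) = Rational(-4, 95) ≈ -0.042105)
Function('w')(y, A) = Mul(A, y)
Pow(Add(Add(106, Mul(-320, -420)), Function('w')(P, S)), -1) = Pow(Add(Add(106, Mul(-320, -420)), Mul(951, Rational(-4, 95))), -1) = Pow(Add(Add(106, 134400), Rational(-3804, 95)), -1) = Pow(Add(134506, Rational(-3804, 95)), -1) = Pow(Rational(12774266, 95), -1) = Rational(95, 12774266)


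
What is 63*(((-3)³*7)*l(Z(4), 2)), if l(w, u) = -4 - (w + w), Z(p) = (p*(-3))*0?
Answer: 47628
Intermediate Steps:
Z(p) = 0 (Z(p) = -3*p*0 = 0)
l(w, u) = -4 - 2*w
63*(((-3)³*7)*l(Z(4), 2)) = 63*(((-3)³*7)*(-4 - 2*0)) = 63*((-27*7)*(-4 + 0)) = 63*(-189*(-4)) = 63*756 = 47628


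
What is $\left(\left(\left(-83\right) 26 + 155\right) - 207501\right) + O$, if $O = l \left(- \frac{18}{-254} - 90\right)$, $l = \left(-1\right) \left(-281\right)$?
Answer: $- \frac{29816309}{127} \approx -2.3477 \cdot 10^{5}$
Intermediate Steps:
$l = 281$
$O = - \frac{3209301}{127}$ ($O = 281 \left(- \frac{18}{-254} - 90\right) = 281 \left(\left(-18\right) \left(- \frac{1}{254}\right) + \left(-103 + 13\right)\right) = 281 \left(\frac{9}{127} - 90\right) = 281 \left(- \frac{11421}{127}\right) = - \frac{3209301}{127} \approx -25270.0$)
$\left(\left(\left(-83\right) 26 + 155\right) - 207501\right) + O = \left(\left(\left(-83\right) 26 + 155\right) - 207501\right) - \frac{3209301}{127} = \left(\left(-2158 + 155\right) - 207501\right) - \frac{3209301}{127} = \left(-2003 - 207501\right) - \frac{3209301}{127} = -209504 - \frac{3209301}{127} = - \frac{29816309}{127}$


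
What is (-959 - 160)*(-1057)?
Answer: 1182783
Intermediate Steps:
(-959 - 160)*(-1057) = -1119*(-1057) = 1182783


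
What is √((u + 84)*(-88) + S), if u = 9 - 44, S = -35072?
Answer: 6*I*√1094 ≈ 198.45*I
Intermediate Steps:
u = -35
√((u + 84)*(-88) + S) = √((-35 + 84)*(-88) - 35072) = √(49*(-88) - 35072) = √(-4312 - 35072) = √(-39384) = 6*I*√1094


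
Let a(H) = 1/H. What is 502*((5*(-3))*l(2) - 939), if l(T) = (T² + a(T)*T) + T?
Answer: -524088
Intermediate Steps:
l(T) = 1 + T + T² (l(T) = (T² + T/T) + T = (T² + 1) + T = (1 + T²) + T = 1 + T + T²)
502*((5*(-3))*l(2) - 939) = 502*((5*(-3))*(1 + 2*(1 + 2)) - 939) = 502*(-15*(1 + 2*3) - 939) = 502*(-15*(1 + 6) - 939) = 502*(-15*7 - 939) = 502*(-105 - 939) = 502*(-1044) = -524088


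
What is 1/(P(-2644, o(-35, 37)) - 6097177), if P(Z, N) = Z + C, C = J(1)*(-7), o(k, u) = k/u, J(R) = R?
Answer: -1/6099828 ≈ -1.6394e-7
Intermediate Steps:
C = -7 (C = 1*(-7) = -7)
P(Z, N) = -7 + Z (P(Z, N) = Z - 7 = -7 + Z)
1/(P(-2644, o(-35, 37)) - 6097177) = 1/((-7 - 2644) - 6097177) = 1/(-2651 - 6097177) = 1/(-6099828) = -1/6099828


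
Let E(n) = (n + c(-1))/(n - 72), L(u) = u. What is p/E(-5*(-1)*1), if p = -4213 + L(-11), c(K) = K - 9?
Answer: -283008/5 ≈ -56602.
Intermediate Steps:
c(K) = -9 + K
p = -4224 (p = -4213 - 11 = -4224)
E(n) = (-10 + n)/(-72 + n) (E(n) = (n + (-9 - 1))/(n - 72) = (n - 10)/(-72 + n) = (-10 + n)/(-72 + n))
p/E(-5*(-1)*1) = -4224*(-72 - 5*(-1)*1)/(-10 - 5*(-1)*1) = -4224*(-72 + 5*1)/(-10 + 5*1) = -4224*(-72 + 5)/(-10 + 5) = -4224/(-5/(-67)) = -4224/((-1/67*(-5))) = -4224/5/67 = -4224*67/5 = -283008/5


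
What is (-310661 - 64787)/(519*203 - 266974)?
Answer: 375448/161617 ≈ 2.3231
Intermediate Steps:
(-310661 - 64787)/(519*203 - 266974) = -375448/(105357 - 266974) = -375448/(-161617) = -375448*(-1/161617) = 375448/161617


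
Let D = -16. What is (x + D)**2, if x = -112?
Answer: 16384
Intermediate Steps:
(x + D)**2 = (-112 - 16)**2 = (-128)**2 = 16384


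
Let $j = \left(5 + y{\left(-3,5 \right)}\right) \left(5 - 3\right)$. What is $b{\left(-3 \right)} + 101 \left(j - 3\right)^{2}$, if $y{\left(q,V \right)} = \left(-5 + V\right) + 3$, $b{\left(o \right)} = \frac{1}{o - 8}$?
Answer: $\frac{187758}{11} \approx 17069.0$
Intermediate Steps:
$b{\left(o \right)} = \frac{1}{-8 + o}$
$y{\left(q,V \right)} = -2 + V$
$j = 16$ ($j = \left(5 + \left(-2 + 5\right)\right) \left(5 - 3\right) = \left(5 + 3\right) 2 = 8 \cdot 2 = 16$)
$b{\left(-3 \right)} + 101 \left(j - 3\right)^{2} = \frac{1}{-8 - 3} + 101 \left(16 - 3\right)^{2} = \frac{1}{-11} + 101 \cdot 13^{2} = - \frac{1}{11} + 101 \cdot 169 = - \frac{1}{11} + 17069 = \frac{187758}{11}$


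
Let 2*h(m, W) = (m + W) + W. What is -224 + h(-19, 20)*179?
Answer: 3311/2 ≈ 1655.5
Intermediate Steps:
h(m, W) = W + m/2 (h(m, W) = ((m + W) + W)/2 = ((W + m) + W)/2 = (m + 2*W)/2 = W + m/2)
-224 + h(-19, 20)*179 = -224 + (20 + (½)*(-19))*179 = -224 + (20 - 19/2)*179 = -224 + (21/2)*179 = -224 + 3759/2 = 3311/2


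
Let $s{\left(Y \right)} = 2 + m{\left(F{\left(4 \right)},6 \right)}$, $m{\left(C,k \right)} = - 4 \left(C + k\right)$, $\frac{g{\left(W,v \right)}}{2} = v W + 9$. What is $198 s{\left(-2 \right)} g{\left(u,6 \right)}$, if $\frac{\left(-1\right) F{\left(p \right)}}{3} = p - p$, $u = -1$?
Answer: $-26136$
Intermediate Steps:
$g{\left(W,v \right)} = 18 + 2 W v$ ($g{\left(W,v \right)} = 2 \left(v W + 9\right) = 2 \left(W v + 9\right) = 2 \left(9 + W v\right) = 18 + 2 W v$)
$F{\left(p \right)} = 0$ ($F{\left(p \right)} = - 3 \left(p - p\right) = \left(-3\right) 0 = 0$)
$m{\left(C,k \right)} = - 4 C - 4 k$
$s{\left(Y \right)} = -22$ ($s{\left(Y \right)} = 2 - 24 = -22$)
$198 s{\left(-2 \right)} g{\left(u,6 \right)} = 198 \left(-22\right) \left(18 + 2 \left(-1\right) 6\right) = - 4356 \left(18 - 12\right) = \left(-4356\right) 6 = -26136$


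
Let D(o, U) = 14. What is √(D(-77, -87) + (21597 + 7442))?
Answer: √29053 ≈ 170.45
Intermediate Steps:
√(D(-77, -87) + (21597 + 7442)) = √(14 + (21597 + 7442)) = √(14 + 29039) = √29053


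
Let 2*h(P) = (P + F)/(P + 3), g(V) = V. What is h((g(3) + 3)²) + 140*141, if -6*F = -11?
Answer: 9238547/468 ≈ 19741.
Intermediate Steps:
F = 11/6 (F = -⅙*(-11) = 11/6 ≈ 1.8333)
h(P) = (11/6 + P)/(2*(3 + P)) (h(P) = ((P + 11/6)/(P + 3))/2 = ((11/6 + P)/(3 + P))/2 = (11/6 + P)/(2*(3 + P)))
h((g(3) + 3)²) + 140*141 = (11 + 6*(3 + 3)²)/(12*(3 + (3 + 3)²)) + 140*141 = (11 + 6*6²)/(12*(3 + 6²)) + 19740 = (11 + 6*36)/(12*(3 + 36)) + 19740 = (1/12)*(11 + 216)/39 + 19740 = (1/12)*(1/39)*227 + 19740 = 227/468 + 19740 = 9238547/468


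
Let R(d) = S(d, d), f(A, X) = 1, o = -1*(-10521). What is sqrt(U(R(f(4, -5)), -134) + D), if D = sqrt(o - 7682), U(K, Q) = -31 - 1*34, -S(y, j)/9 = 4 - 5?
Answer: sqrt(-65 + sqrt(2839)) ≈ 3.4231*I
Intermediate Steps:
o = 10521
S(y, j) = 9 (S(y, j) = -9*(4 - 5) = -9*(-1) = 9)
R(d) = 9
U(K, Q) = -65 (U(K, Q) = -31 - 34 = -65)
D = sqrt(2839) (D = sqrt(10521 - 7682) = sqrt(2839) ≈ 53.282)
sqrt(U(R(f(4, -5)), -134) + D) = sqrt(-65 + sqrt(2839))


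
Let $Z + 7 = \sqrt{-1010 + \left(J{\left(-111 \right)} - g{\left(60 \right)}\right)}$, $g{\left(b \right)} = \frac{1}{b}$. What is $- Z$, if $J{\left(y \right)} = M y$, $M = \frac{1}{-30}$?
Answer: $7 - \frac{11 i \sqrt{7485}}{30} \approx 7.0 - 31.723 i$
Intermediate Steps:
$M = - \frac{1}{30} \approx -0.033333$
$J{\left(y \right)} = - \frac{y}{30}$
$Z = -7 + \frac{11 i \sqrt{7485}}{30}$ ($Z = -7 + \sqrt{-1010 - - \frac{221}{60}} = -7 + \sqrt{-1010 + \left(\frac{37}{10} - \frac{1}{60}\right)} = -7 + \sqrt{-1010 + \frac{221}{60}} = -7 + \sqrt{- \frac{60379}{60}} = -7 + \frac{11 i \sqrt{7485}}{30} \approx -7.0 + 31.723 i$)
$- Z = - (-7 + \frac{11 i \sqrt{7485}}{30}) = 7 - \frac{11 i \sqrt{7485}}{30}$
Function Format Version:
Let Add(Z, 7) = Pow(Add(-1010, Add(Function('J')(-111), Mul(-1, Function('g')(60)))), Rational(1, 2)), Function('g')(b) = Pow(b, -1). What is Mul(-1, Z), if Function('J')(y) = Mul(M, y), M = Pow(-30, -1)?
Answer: Add(7, Mul(Rational(-11, 30), I, Pow(7485, Rational(1, 2)))) ≈ Add(7.0000, Mul(-31.723, I))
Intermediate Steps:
M = Rational(-1, 30) ≈ -0.033333
Function('J')(y) = Mul(Rational(-1, 30), y)
Z = Add(-7, Mul(Rational(11, 30), I, Pow(7485, Rational(1, 2)))) (Z = Add(-7, Pow(Add(-1010, Add(Mul(Rational(-1, 30), -111), Mul(-1, Pow(60, -1)))), Rational(1, 2))) = Add(-7, Pow(Add(-1010, Add(Rational(37, 10), Mul(-1, Rational(1, 60)))), Rational(1, 2))) = Add(-7, Pow(Add(-1010, Add(Rational(37, 10), Rational(-1, 60))), Rational(1, 2))) = Add(-7, Pow(Add(-1010, Rational(221, 60)), Rational(1, 2))) = Add(-7, Pow(Rational(-60379, 60), Rational(1, 2))) = Add(-7, Mul(Rational(11, 30), I, Pow(7485, Rational(1, 2)))) ≈ Add(-7.0000, Mul(31.723, I)))
Mul(-1, Z) = Mul(-1, Add(-7, Mul(Rational(11, 30), I, Pow(7485, Rational(1, 2))))) = Add(7, Mul(Rational(-11, 30), I, Pow(7485, Rational(1, 2))))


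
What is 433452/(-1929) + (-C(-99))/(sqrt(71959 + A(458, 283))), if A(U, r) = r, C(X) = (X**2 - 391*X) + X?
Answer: -144484/643 - 48411*sqrt(72242)/72242 ≈ -404.82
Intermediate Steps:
C(X) = X**2 - 390*X
433452/(-1929) + (-C(-99))/(sqrt(71959 + A(458, 283))) = 433452/(-1929) + (-(-99)*(-390 - 99))/(sqrt(71959 + 283)) = 433452*(-1/1929) + (-(-99)*(-489))/(sqrt(72242)) = -144484/643 + (-1*48411)*(sqrt(72242)/72242) = -144484/643 - 48411*sqrt(72242)/72242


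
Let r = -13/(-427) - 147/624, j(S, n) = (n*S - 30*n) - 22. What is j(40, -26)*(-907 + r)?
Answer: 11360980671/44408 ≈ 2.5583e+5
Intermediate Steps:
j(S, n) = -22 - 30*n + S*n (j(S, n) = (S*n - 30*n) - 22 = (-30*n + S*n) - 22 = -22 - 30*n + S*n)
r = -18219/88816 (r = -13*(-1/427) - 147*1/624 = 13/427 - 49/208 = -18219/88816 ≈ -0.20513)
j(40, -26)*(-907 + r) = (-22 - 30*(-26) + 40*(-26))*(-907 - 18219/88816) = (-22 + 780 - 1040)*(-80574331/88816) = -282*(-80574331/88816) = 11360980671/44408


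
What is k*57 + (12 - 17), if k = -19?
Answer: -1088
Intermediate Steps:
k*57 + (12 - 17) = -19*57 + (12 - 17) = -1083 - 5 = -1088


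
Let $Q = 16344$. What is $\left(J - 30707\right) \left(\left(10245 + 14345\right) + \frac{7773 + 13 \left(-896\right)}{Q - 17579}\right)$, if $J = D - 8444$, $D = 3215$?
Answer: $- \frac{218293411680}{247} \approx -8.8378 \cdot 10^{8}$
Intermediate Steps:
$J = -5229$ ($J = 3215 - 8444 = -5229$)
$\left(J - 30707\right) \left(\left(10245 + 14345\right) + \frac{7773 + 13 \left(-896\right)}{Q - 17579}\right) = \left(-5229 - 30707\right) \left(\left(10245 + 14345\right) + \frac{7773 + 13 \left(-896\right)}{16344 - 17579}\right) = - 35936 \left(24590 + \frac{7773 - 11648}{-1235}\right) = - 35936 \left(24590 - - \frac{775}{247}\right) = - 35936 \left(24590 + \frac{775}{247}\right) = \left(-35936\right) \frac{6074505}{247} = - \frac{218293411680}{247}$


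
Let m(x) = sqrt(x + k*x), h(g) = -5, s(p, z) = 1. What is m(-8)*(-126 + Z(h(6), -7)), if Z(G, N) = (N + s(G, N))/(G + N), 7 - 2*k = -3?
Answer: -502*I*sqrt(3) ≈ -869.49*I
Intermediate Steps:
k = 5 (k = 7/2 - 1/2*(-3) = 7/2 + 3/2 = 5)
Z(G, N) = (1 + N)/(G + N) (Z(G, N) = (N + 1)/(G + N) = (1 + N)/(G + N))
m(x) = sqrt(6)*sqrt(x) (m(x) = sqrt(x + 5*x) = sqrt(6*x) = sqrt(6)*sqrt(x))
m(-8)*(-126 + Z(h(6), -7)) = (sqrt(6)*sqrt(-8))*(-126 + (1 - 7)/(-5 - 7)) = (sqrt(6)*(2*I*sqrt(2)))*(-126 - 6/(-12)) = (4*I*sqrt(3))*(-126 - 1/12*(-6)) = (4*I*sqrt(3))*(-126 + 1/2) = (4*I*sqrt(3))*(-251/2) = -502*I*sqrt(3)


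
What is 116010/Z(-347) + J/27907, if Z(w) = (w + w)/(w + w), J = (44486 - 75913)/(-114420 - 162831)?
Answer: 81599785152727/703385787 ≈ 1.1601e+5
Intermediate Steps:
J = 31427/277251 (J = -31427/(-277251) = -31427*(-1/277251) = 31427/277251 ≈ 0.11335)
Z(w) = 1 (Z(w) = (2*w)/((2*w)) = (2*w)*(1/(2*w)) = 1)
116010/Z(-347) + J/27907 = 116010/1 + (31427/277251)/27907 = 116010*1 + (31427/277251)*(1/27907) = 116010 + 2857/703385787 = 81599785152727/703385787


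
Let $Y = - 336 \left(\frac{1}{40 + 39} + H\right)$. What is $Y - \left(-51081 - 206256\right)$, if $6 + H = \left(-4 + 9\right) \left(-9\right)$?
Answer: $\frac{21683031}{79} \approx 2.7447 \cdot 10^{5}$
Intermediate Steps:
$H = -51$ ($H = -6 + \left(-4 + 9\right) \left(-9\right) = -6 + 5 \left(-9\right) = -6 - 45 = -51$)
$Y = \frac{1353408}{79}$ ($Y = - 336 \left(\frac{1}{40 + 39} - 51\right) = - 336 \left(\frac{1}{79} - 51\right) = \left(-336\right) \left(- \frac{4028}{79}\right) = \frac{1353408}{79} \approx 17132.0$)
$Y - \left(-51081 - 206256\right) = \frac{1353408}{79} - \left(-51081 - 206256\right) = \frac{1353408}{79} - -257337 = \frac{1353408}{79} + 257337 = \frac{21683031}{79}$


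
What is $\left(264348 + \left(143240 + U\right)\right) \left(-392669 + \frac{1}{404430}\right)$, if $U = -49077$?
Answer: $- \frac{56934100713696859}{404430} \approx -1.4078 \cdot 10^{11}$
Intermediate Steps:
$\left(264348 + \left(143240 + U\right)\right) \left(-392669 + \frac{1}{404430}\right) = \left(264348 + \left(143240 - 49077\right)\right) \left(-392669 + \frac{1}{404430}\right) = \left(264348 + 94163\right) \left(-392669 + \frac{1}{404430}\right) = 358511 \left(- \frac{158807123669}{404430}\right) = - \frac{56934100713696859}{404430}$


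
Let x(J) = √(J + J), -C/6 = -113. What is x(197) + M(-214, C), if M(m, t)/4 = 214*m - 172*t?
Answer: -649648 + √394 ≈ -6.4963e+5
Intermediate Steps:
C = 678 (C = -6*(-113) = 678)
M(m, t) = -688*t + 856*m (M(m, t) = 4*(214*m - 172*t) = 4*(-172*t + 214*m) = -688*t + 856*m)
x(J) = √2*√J (x(J) = √(2*J) = √2*√J)
x(197) + M(-214, C) = √2*√197 + (-688*678 + 856*(-214)) = √394 + (-466464 - 183184) = √394 - 649648 = -649648 + √394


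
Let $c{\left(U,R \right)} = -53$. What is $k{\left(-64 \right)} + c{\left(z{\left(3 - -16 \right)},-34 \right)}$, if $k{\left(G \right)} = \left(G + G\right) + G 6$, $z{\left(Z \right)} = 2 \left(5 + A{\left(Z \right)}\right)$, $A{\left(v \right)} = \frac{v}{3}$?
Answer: $-565$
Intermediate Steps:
$A{\left(v \right)} = \frac{v}{3}$ ($A{\left(v \right)} = v \frac{1}{3} = \frac{v}{3}$)
$z{\left(Z \right)} = 10 + \frac{2 Z}{3}$ ($z{\left(Z \right)} = 2 \left(5 + \frac{Z}{3}\right) = 10 + \frac{2 Z}{3}$)
$k{\left(G \right)} = 8 G$ ($k{\left(G \right)} = 2 G + 6 G = 8 G$)
$k{\left(-64 \right)} + c{\left(z{\left(3 - -16 \right)},-34 \right)} = 8 \left(-64\right) - 53 = -512 - 53 = -565$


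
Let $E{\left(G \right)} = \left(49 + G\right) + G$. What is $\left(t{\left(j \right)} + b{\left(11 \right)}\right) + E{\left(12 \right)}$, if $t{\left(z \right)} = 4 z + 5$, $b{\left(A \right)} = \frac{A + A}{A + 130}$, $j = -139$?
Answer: $- \frac{67376}{141} \approx -477.84$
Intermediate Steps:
$E{\left(G \right)} = 49 + 2 G$
$b{\left(A \right)} = \frac{2 A}{130 + A}$
$t{\left(z \right)} = 5 + 4 z$
$\left(t{\left(j \right)} + b{\left(11 \right)}\right) + E{\left(12 \right)} = \left(\left(5 + 4 \left(-139\right)\right) + 2 \cdot 11 \frac{1}{130 + 11}\right) + \left(49 + 2 \cdot 12\right) = \left(\left(5 - 556\right) + 2 \cdot 11 \cdot \frac{1}{141}\right) + \left(49 + 24\right) = \left(-551 + 2 \cdot 11 \cdot \frac{1}{141}\right) + 73 = \left(-551 + \frac{22}{141}\right) + 73 = - \frac{77669}{141} + 73 = - \frac{67376}{141}$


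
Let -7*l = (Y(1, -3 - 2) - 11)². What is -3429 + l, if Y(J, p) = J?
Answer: -24103/7 ≈ -3443.3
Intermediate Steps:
l = -100/7 (l = -(1 - 11)²/7 = -⅐*(-10)² = -⅐*100 = -100/7 ≈ -14.286)
-3429 + l = -3429 - 100/7 = -24103/7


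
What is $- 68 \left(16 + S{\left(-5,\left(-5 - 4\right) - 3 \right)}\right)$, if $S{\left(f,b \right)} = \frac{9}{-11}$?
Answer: $- \frac{11356}{11} \approx -1032.4$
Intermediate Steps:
$S{\left(f,b \right)} = - \frac{9}{11}$ ($S{\left(f,b \right)} = 9 \left(- \frac{1}{11}\right) = - \frac{9}{11}$)
$- 68 \left(16 + S{\left(-5,\left(-5 - 4\right) - 3 \right)}\right) = - 68 \left(16 - \frac{9}{11}\right) = \left(-68\right) \frac{167}{11} = - \frac{11356}{11}$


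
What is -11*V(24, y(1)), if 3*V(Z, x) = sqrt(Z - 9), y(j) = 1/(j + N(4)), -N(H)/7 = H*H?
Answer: -11*sqrt(15)/3 ≈ -14.201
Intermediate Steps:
N(H) = -7*H**2 (N(H) = -7*H*H = -7*H**2)
y(j) = 1/(-112 + j) (y(j) = 1/(j - 7*4**2) = 1/(j - 7*16) = 1/(j - 112) = 1/(-112 + j))
V(Z, x) = sqrt(-9 + Z)/3 (V(Z, x) = sqrt(Z - 9)/3 = sqrt(-9 + Z)/3)
-11*V(24, y(1)) = -11*sqrt(-9 + 24)/3 = -11*sqrt(15)/3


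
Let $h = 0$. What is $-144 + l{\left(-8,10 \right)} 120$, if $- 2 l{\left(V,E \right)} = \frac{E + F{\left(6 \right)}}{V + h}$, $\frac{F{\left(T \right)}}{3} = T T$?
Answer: $741$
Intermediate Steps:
$F{\left(T \right)} = 3 T^{2}$ ($F{\left(T \right)} = 3 T T = 3 T^{2}$)
$l{\left(V,E \right)} = - \frac{108 + E}{2 V}$ ($l{\left(V,E \right)} = - \frac{\left(E + 3 \cdot 6^{2}\right) \frac{1}{V + 0}}{2} = - \frac{\left(E + 3 \cdot 36\right) \frac{1}{V}}{2} = - \frac{\left(E + 108\right) \frac{1}{V}}{2} = - \frac{\left(108 + E\right) \frac{1}{V}}{2} = - \frac{\frac{1}{V} \left(108 + E\right)}{2} = - \frac{108 + E}{2 V}$)
$-144 + l{\left(-8,10 \right)} 120 = -144 + \frac{-108 - 10}{2 \left(-8\right)} 120 = -144 + \frac{1}{2} \left(- \frac{1}{8}\right) \left(-108 - 10\right) 120 = -144 + \frac{1}{2} \left(- \frac{1}{8}\right) \left(-118\right) 120 = -144 + \frac{59}{8} \cdot 120 = -144 + 885 = 741$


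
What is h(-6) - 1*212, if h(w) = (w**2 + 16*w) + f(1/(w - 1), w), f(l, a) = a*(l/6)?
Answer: -1903/7 ≈ -271.86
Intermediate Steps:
f(l, a) = a*l/6 (f(l, a) = a*(l*(1/6)) = a*(l/6) = a*l/6)
h(w) = w**2 + 16*w + w/(6*(-1 + w)) (h(w) = (w**2 + 16*w) + w/(6*(w - 1)) = (w**2 + 16*w) + w/(6*(-1 + w)) = w**2 + 16*w + w/(6*(-1 + w)))
h(-6) - 1*212 = (1/6)*(-6)*(1 + 6*(-1 - 6)*(16 - 6))/(-1 - 6) - 1*212 = (1/6)*(-6)*(1 + 6*(-7)*10)/(-7) - 212 = (1/6)*(-6)*(-1/7)*(1 - 420) - 212 = (1/6)*(-6)*(-1/7)*(-419) - 212 = -419/7 - 212 = -1903/7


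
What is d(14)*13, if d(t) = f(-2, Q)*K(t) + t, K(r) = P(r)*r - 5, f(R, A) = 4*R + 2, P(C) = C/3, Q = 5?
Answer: -4524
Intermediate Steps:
P(C) = C/3 (P(C) = C*(1/3) = C/3)
f(R, A) = 2 + 4*R
K(r) = -5 + r**2/3 (K(r) = (r/3)*r - 5 = r**2/3 - 5 = -5 + r**2/3)
d(t) = 30 + t - 2*t**2 (d(t) = (2 + 4*(-2))*(-5 + t**2/3) + t = (2 - 8)*(-5 + t**2/3) + t = -6*(-5 + t**2/3) + t = (30 - 2*t**2) + t = 30 + t - 2*t**2)
d(14)*13 = (30 + 14 - 2*14**2)*13 = (30 + 14 - 2*196)*13 = (30 + 14 - 392)*13 = -348*13 = -4524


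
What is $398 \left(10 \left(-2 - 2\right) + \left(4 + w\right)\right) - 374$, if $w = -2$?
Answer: $-15498$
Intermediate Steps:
$398 \left(10 \left(-2 - 2\right) + \left(4 + w\right)\right) - 374 = 398 \left(10 \left(-2 - 2\right) + \left(4 - 2\right)\right) - 374 = 398 \left(10 \left(-4\right) + 2\right) - 374 = 398 \left(-40 + 2\right) - 374 = 398 \left(-38\right) - 374 = -15124 - 374 = -15498$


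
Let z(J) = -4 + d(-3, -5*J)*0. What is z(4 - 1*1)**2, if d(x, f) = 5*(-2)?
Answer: 16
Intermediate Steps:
d(x, f) = -10
z(J) = -4 (z(J) = -4 - 10*0 = -4 + 0 = -4)
z(4 - 1*1)**2 = (-4)**2 = 16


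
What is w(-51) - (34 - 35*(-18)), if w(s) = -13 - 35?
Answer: -712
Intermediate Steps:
w(s) = -48
w(-51) - (34 - 35*(-18)) = -48 - (34 - 35*(-18)) = -48 - (34 + 630) = -48 - 1*664 = -48 - 664 = -712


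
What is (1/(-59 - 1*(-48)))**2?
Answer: 1/121 ≈ 0.0082645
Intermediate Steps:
(1/(-59 - 1*(-48)))**2 = (1/(-59 + 48))**2 = (1/(-11))**2 = (-1/11)**2 = 1/121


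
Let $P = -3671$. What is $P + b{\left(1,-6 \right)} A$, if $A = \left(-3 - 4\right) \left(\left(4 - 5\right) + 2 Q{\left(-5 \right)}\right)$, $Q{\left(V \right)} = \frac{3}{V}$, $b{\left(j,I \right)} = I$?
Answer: $- \frac{18817}{5} \approx -3763.4$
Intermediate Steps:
$A = \frac{77}{5}$ ($A = \left(-3 - 4\right) \left(\left(4 - 5\right) + 2 \frac{3}{-5}\right) = \left(-3 - 4\right) \left(\left(4 - 5\right) + 2 \cdot 3 \left(- \frac{1}{5}\right)\right) = - 7 \left(-1 + 2 \left(- \frac{3}{5}\right)\right) = - 7 \left(-1 - \frac{6}{5}\right) = \left(-7\right) \left(- \frac{11}{5}\right) = \frac{77}{5} \approx 15.4$)
$P + b{\left(1,-6 \right)} A = -3671 - \frac{462}{5} = - \frac{18817}{5}$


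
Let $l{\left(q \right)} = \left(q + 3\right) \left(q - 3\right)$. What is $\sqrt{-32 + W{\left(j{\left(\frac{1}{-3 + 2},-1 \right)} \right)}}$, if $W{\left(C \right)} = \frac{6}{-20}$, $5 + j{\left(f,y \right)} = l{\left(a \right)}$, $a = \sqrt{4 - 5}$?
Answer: $\frac{i \sqrt{3230}}{10} \approx 5.6833 i$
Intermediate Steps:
$a = i$ ($a = \sqrt{-1} = i \approx 1.0 i$)
$l{\left(q \right)} = \left(-3 + q\right) \left(3 + q\right)$ ($l{\left(q \right)} = \left(3 + q\right) \left(-3 + q\right) = \left(-3 + q\right) \left(3 + q\right)$)
$j{\left(f,y \right)} = -15$ ($j{\left(f,y \right)} = -5 - \left(9 - i^{2}\right) = -5 - 10 = -15$)
$W{\left(C \right)} = - \frac{3}{10}$ ($W{\left(C \right)} = 6 \left(- \frac{1}{20}\right) = - \frac{3}{10}$)
$\sqrt{-32 + W{\left(j{\left(\frac{1}{-3 + 2},-1 \right)} \right)}} = \sqrt{-32 - \frac{3}{10}} = \sqrt{- \frac{323}{10}} = \frac{i \sqrt{3230}}{10}$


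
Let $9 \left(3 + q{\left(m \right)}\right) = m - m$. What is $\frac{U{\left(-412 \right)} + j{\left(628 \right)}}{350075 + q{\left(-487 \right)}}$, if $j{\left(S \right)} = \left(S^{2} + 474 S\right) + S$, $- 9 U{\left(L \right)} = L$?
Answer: $\frac{779321}{393831} \approx 1.9788$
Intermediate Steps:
$U{\left(L \right)} = - \frac{L}{9}$
$j{\left(S \right)} = S^{2} + 475 S$
$q{\left(m \right)} = -3$ ($q{\left(m \right)} = -3 + \frac{m - m}{9} = -3 + \frac{1}{9} \cdot 0 = -3 + 0 = -3$)
$\frac{U{\left(-412 \right)} + j{\left(628 \right)}}{350075 + q{\left(-487 \right)}} = \frac{\left(- \frac{1}{9}\right) \left(-412\right) + 628 \left(475 + 628\right)}{350075 - 3} = \frac{\frac{412}{9} + 628 \cdot 1103}{350072} = \left(\frac{412}{9} + 692684\right) \frac{1}{350072} = \frac{6234568}{9} \cdot \frac{1}{350072} = \frac{779321}{393831}$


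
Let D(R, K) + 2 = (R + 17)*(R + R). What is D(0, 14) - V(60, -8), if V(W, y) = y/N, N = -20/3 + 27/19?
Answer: -1054/299 ≈ -3.5251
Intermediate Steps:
D(R, K) = -2 + 2*R*(17 + R) (D(R, K) = -2 + (R + 17)*(R + R) = -2 + (17 + R)*(2*R) = -2 + 2*R*(17 + R))
N = -299/57 (N = -20*⅓ + 27*(1/19) = -20/3 + 27/19 = -299/57 ≈ -5.2456)
V(W, y) = -57*y/299 (V(W, y) = y/(-299/57) = y*(-57/299) = -57*y/299)
D(0, 14) - V(60, -8) = (-2 + 2*0² + 34*0) - (-57)*(-8)/299 = (-2 + 2*0 + 0) - 1*456/299 = (-2 + 0 + 0) - 456/299 = -2 - 456/299 = -1054/299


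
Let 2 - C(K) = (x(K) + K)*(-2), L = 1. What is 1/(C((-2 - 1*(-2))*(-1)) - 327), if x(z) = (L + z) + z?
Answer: -1/323 ≈ -0.0030960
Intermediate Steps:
x(z) = 1 + 2*z (x(z) = (1 + z) + z = 1 + 2*z)
C(K) = 4 + 6*K (C(K) = 2 - ((1 + 2*K) + K)*(-2) = 2 - (1 + 3*K)*(-2) = 2 - (-2 - 6*K) = 2 + (2 + 6*K) = 4 + 6*K)
1/(C((-2 - 1*(-2))*(-1)) - 327) = 1/((4 + 6*((-2 - 1*(-2))*(-1))) - 327) = 1/((4 + 6*((-2 + 2)*(-1))) - 327) = 1/((4 + 6*(0*(-1))) - 327) = 1/((4 + 6*0) - 327) = 1/((4 + 0) - 327) = 1/(4 - 327) = 1/(-323) = -1/323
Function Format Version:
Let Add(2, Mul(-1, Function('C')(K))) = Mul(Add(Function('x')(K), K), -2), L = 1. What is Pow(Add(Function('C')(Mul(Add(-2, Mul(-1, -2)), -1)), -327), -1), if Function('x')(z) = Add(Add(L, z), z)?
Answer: Rational(-1, 323) ≈ -0.0030960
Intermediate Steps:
Function('x')(z) = Add(1, Mul(2, z)) (Function('x')(z) = Add(Add(1, z), z) = Add(1, Mul(2, z)))
Function('C')(K) = Add(4, Mul(6, K)) (Function('C')(K) = Add(2, Mul(-1, Mul(Add(Add(1, Mul(2, K)), K), -2))) = Add(2, Mul(-1, Mul(Add(1, Mul(3, K)), -2))) = Add(2, Mul(-1, Add(-2, Mul(-6, K)))) = Add(2, Add(2, Mul(6, K))) = Add(4, Mul(6, K)))
Pow(Add(Function('C')(Mul(Add(-2, Mul(-1, -2)), -1)), -327), -1) = Pow(Add(Add(4, Mul(6, Mul(Add(-2, Mul(-1, -2)), -1))), -327), -1) = Pow(Add(Add(4, Mul(6, Mul(Add(-2, 2), -1))), -327), -1) = Pow(Add(Add(4, Mul(6, Mul(0, -1))), -327), -1) = Pow(Add(Add(4, Mul(6, 0)), -327), -1) = Pow(Add(Add(4, 0), -327), -1) = Pow(Add(4, -327), -1) = Pow(-323, -1) = Rational(-1, 323)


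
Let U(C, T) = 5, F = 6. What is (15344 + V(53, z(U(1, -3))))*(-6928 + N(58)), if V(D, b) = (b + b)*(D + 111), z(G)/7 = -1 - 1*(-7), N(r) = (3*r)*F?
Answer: -171342080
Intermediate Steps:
N(r) = 18*r (N(r) = (3*r)*6 = 18*r)
z(G) = 42 (z(G) = 7*(-1 - 1*(-7)) = 7*(-1 + 7) = 7*6 = 42)
V(D, b) = 2*b*(111 + D) (V(D, b) = (2*b)*(111 + D) = 2*b*(111 + D))
(15344 + V(53, z(U(1, -3))))*(-6928 + N(58)) = (15344 + 2*42*(111 + 53))*(-6928 + 18*58) = (15344 + 2*42*164)*(-6928 + 1044) = (15344 + 13776)*(-5884) = 29120*(-5884) = -171342080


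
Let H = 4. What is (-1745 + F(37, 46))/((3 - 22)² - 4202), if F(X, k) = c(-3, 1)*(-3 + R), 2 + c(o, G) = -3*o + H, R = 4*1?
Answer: 1734/3841 ≈ 0.45145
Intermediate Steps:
R = 4
c(o, G) = 2 - 3*o (c(o, G) = -2 + (-3*o + 4) = -2 + (4 - 3*o) = 2 - 3*o)
F(X, k) = 11 (F(X, k) = (2 - 3*(-3))*(-3 + 4) = (2 + 9)*1 = 11*1 = 11)
(-1745 + F(37, 46))/((3 - 22)² - 4202) = (-1745 + 11)/((3 - 22)² - 4202) = -1734/((-19)² - 4202) = -1734/(361 - 4202) = -1734/(-3841) = -1734*(-1/3841) = 1734/3841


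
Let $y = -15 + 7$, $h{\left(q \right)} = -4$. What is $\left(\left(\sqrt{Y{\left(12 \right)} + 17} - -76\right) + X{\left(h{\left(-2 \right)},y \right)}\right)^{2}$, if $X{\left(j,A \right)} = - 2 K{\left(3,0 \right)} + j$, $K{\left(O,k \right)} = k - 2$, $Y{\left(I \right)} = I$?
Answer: $\left(76 + \sqrt{29}\right)^{2} \approx 6623.5$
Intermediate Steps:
$y = -8$
$K{\left(O,k \right)} = -2 + k$ ($K{\left(O,k \right)} = k - 2 = -2 + k$)
$X{\left(j,A \right)} = 4 + j$ ($X{\left(j,A \right)} = - 2 \left(-2 + 0\right) + j = \left(-2\right) \left(-2\right) + j = 4 + j$)
$\left(\left(\sqrt{Y{\left(12 \right)} + 17} - -76\right) + X{\left(h{\left(-2 \right)},y \right)}\right)^{2} = \left(\left(\sqrt{12 + 17} - -76\right) + \left(4 - 4\right)\right)^{2} = \left(\left(\sqrt{29} + 76\right) + 0\right)^{2} = \left(\left(76 + \sqrt{29}\right) + 0\right)^{2} = \left(76 + \sqrt{29}\right)^{2}$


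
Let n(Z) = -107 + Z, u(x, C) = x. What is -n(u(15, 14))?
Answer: 92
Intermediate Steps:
-n(u(15, 14)) = -(-107 + 15) = -1*(-92) = 92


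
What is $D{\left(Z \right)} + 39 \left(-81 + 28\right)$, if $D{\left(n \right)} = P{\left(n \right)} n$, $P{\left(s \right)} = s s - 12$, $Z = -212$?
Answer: $-9527651$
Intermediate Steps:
$P{\left(s \right)} = -12 + s^{2}$ ($P{\left(s \right)} = s^{2} - 12 = -12 + s^{2}$)
$D{\left(n \right)} = n \left(-12 + n^{2}\right)$ ($D{\left(n \right)} = \left(-12 + n^{2}\right) n = n \left(-12 + n^{2}\right)$)
$D{\left(Z \right)} + 39 \left(-81 + 28\right) = - 212 \left(-12 + \left(-212\right)^{2}\right) + 39 \left(-81 + 28\right) = - 212 \left(-12 + 44944\right) + 39 \left(-53\right) = \left(-212\right) 44932 - 2067 = -9525584 - 2067 = -9527651$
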